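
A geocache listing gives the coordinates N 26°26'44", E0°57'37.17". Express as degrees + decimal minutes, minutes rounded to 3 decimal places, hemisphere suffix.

26° 26.733′ N, 0° 57.620′ E

φ: seconds/60 = 0.73333; minutes = 26 + 0.73333 = 26.73333
λ: seconds/60 = 0.61950; minutes = 57 + 0.61950 = 57.61950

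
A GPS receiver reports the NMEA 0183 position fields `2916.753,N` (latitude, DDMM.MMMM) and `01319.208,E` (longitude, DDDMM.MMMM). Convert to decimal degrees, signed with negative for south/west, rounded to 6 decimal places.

Latitude: split at 2 digits → 29° and 16.753′; 29 + 16.753/60 = 29.2792167
N → positive
Longitude: degrees = first 3 digits = 13, minutes = 19.208; 13 + 19.208/60 = 13.3201333
E ⇒ keep positive

29.279217, 13.320133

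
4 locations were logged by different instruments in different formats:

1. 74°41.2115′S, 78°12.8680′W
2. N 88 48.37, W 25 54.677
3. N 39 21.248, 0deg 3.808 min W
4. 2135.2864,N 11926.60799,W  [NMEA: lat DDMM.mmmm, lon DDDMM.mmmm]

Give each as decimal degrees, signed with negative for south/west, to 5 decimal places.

1. -74.68686, -78.21447
2. 88.80617, -25.91128
3. 39.35413, -0.06347
4. 21.58811, -119.44347

Point 1:
  Latitude: 41.2115′ = 0.686858°; total 74.686858
  S ⇒ negate
  λ: 78 + 12.868/60 = 78.214467
  W → negative
Point 2:
  φ: 48.37′ = 0.806167°; total 88.806167
  N → positive
  λ: 54.677′ = 0.911283°; total 25.911283
  hemisphere W, so the sign is −
Point 3:
  Latitude: 39 + 21.248/60 = 39.354133
  N ⇒ keep positive
  λ: 0 + 3.808/60 = 0.063467
  hemisphere W, so the sign is −
Point 4:
  Lat: degrees = first 2 digits = 21, minutes = 35.2864; 21 + 35.2864/60 = 21.588107
  N → positive
  Longitude: split at 3 digits → 119° and 26.60799′; 119 + 26.60799/60 = 119.443467
  W → negative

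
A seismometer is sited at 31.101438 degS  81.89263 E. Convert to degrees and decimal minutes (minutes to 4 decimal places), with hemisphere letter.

31° 6.0863′ S, 81° 53.5578′ E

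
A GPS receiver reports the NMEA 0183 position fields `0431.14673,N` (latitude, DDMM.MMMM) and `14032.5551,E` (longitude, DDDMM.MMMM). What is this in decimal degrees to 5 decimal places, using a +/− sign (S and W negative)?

φ: degrees = first 2 digits = 4, minutes = 31.14673; 4 + 31.14673/60 = 4.519112
N → positive
Longitude: split at 3 digits → 140° and 32.5551′; 140 + 32.5551/60 = 140.542585
E ⇒ keep positive

4.51911, 140.54259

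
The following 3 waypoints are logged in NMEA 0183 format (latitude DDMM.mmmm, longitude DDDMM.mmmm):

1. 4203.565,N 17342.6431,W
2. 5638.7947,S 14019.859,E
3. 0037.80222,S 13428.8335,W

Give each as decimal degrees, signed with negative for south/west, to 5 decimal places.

1. 42.05942, -173.71072
2. -56.64658, 140.33098
3. -0.63004, -134.48056

Point 1:
  Latitude: split at 2 digits → 42° and 3.565′; 42 + 3.565/60 = 42.059417
  N ⇒ keep positive
  Lon: degrees = first 3 digits = 173, minutes = 42.6431; 173 + 42.6431/60 = 173.710718
  W → negative
Point 2:
  Latitude: split at 2 digits → 56° and 38.7947′; 56 + 38.7947/60 = 56.646578
  S → negative
  λ: split at 3 digits → 140° and 19.859′; 140 + 19.859/60 = 140.330983
  E → positive
Point 3:
  Lat: split at 2 digits → 00° and 37.80222′; 0 + 37.80222/60 = 0.630037
  S ⇒ negate
  Longitude: split at 3 digits → 134° and 28.8335′; 134 + 28.8335/60 = 134.480558
  W → negative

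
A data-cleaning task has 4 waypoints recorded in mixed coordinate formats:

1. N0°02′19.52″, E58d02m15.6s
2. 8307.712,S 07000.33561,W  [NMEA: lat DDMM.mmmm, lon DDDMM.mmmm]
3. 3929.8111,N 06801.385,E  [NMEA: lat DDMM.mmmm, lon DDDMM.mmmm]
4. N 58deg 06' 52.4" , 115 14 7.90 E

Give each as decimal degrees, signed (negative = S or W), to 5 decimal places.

1. 0.03876, 58.03767
2. -83.12853, -70.00559
3. 39.49685, 68.02308
4. 58.11456, 115.23553

Point 1:
  Latitude: 2′ + 19.52″ = 2.32533′; 0 + 2.32533/60 = 0.038756
  N → positive
  Longitude: 58° + 2/60 + 15.6/3600 = 58 + 0.033333 + 0.004333 = 58.037667
  E ⇒ keep positive
Point 2:
  φ: degrees = first 2 digits = 83, minutes = 7.712; 83 + 7.712/60 = 83.128533
  S ⇒ negate
  Longitude: split at 3 digits → 070° and 0.33561′; 70 + 0.33561/60 = 70.005594
  W ⇒ negate
Point 3:
  φ: degrees = first 2 digits = 39, minutes = 29.8111; 39 + 29.8111/60 = 39.496852
  N → positive
  Lon: degrees = first 3 digits = 68, minutes = 1.385; 68 + 1.385/60 = 68.023083
  E → positive
Point 4:
  φ: 6′ + 52.4″ = 6.87333′; 58 + 6.87333/60 = 58.114556
  N → positive
  λ: 115 + 14/60 + 7.9/3600 = 115.235528
  E ⇒ keep positive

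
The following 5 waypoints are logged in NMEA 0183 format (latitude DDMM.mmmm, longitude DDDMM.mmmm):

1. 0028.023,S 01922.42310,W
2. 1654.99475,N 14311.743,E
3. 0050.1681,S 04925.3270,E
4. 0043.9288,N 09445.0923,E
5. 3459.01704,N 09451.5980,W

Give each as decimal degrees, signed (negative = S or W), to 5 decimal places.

1. -0.46705, -19.37372
2. 16.91658, 143.19572
3. -0.83614, 49.42212
4. 0.73215, 94.75154
5. 34.98362, -94.85997

Point 1:
  Latitude: split at 2 digits → 00° and 28.023′; 0 + 28.023/60 = 0.467050
  S ⇒ negate
  Lon: degrees = first 3 digits = 19, minutes = 22.4231; 19 + 22.4231/60 = 19.373718
  hemisphere W, so the sign is −
Point 2:
  Latitude: degrees = first 2 digits = 16, minutes = 54.99475; 16 + 54.99475/60 = 16.916579
  N ⇒ keep positive
  Lon: degrees = first 3 digits = 143, minutes = 11.743; 143 + 11.743/60 = 143.195717
  E ⇒ keep positive
Point 3:
  Lat: degrees = first 2 digits = 0, minutes = 50.1681; 0 + 50.1681/60 = 0.836135
  S → negative
  Longitude: degrees = first 3 digits = 49, minutes = 25.327; 49 + 25.327/60 = 49.422117
  E ⇒ keep positive
Point 4:
  φ: degrees = first 2 digits = 0, minutes = 43.9288; 0 + 43.9288/60 = 0.732147
  N ⇒ keep positive
  Longitude: degrees = first 3 digits = 94, minutes = 45.0923; 94 + 45.0923/60 = 94.751538
  E ⇒ keep positive
Point 5:
  φ: split at 2 digits → 34° and 59.01704′; 34 + 59.01704/60 = 34.983617
  N ⇒ keep positive
  λ: split at 3 digits → 094° and 51.598′; 94 + 51.598/60 = 94.859967
  W ⇒ negate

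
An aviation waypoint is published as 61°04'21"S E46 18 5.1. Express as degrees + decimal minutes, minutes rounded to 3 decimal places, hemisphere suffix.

61° 4.350′ S, 46° 18.085′ E

φ: seconds/60 = 0.35000; minutes = 4 + 0.35000 = 4.35000
λ: seconds/60 = 0.08500; minutes = 18 + 0.08500 = 18.08500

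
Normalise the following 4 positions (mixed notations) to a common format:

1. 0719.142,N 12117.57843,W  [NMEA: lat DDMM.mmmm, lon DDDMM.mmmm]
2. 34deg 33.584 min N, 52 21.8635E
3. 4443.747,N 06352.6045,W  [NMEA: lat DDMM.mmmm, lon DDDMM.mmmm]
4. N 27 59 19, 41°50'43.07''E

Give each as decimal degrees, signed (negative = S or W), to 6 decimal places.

Point 1:
  Lat: degrees = first 2 digits = 7, minutes = 19.142; 7 + 19.142/60 = 7.3190333
  N → positive
  Lon: degrees = first 3 digits = 121, minutes = 17.57843; 121 + 17.57843/60 = 121.2929738
  W → negative
Point 2:
  φ: 33.584′ = 0.559733°; total 34.5597333
  N → positive
  λ: 52 + 21.8635/60 = 52.3643917
  E → positive
Point 3:
  Lat: split at 2 digits → 44° and 43.747′; 44 + 43.747/60 = 44.7291167
  N → positive
  Longitude: split at 3 digits → 063° and 52.6045′; 63 + 52.6045/60 = 63.8767417
  hemisphere W, so the sign is −
Point 4:
  Latitude: 27 + 59/60 + 19/3600 = 27.9886111
  N ⇒ keep positive
  Lon: 41 + 50/60 + 43.07/3600 = 41.8452972
  E → positive

1. 7.319033, -121.292974
2. 34.559733, 52.364392
3. 44.729117, -63.876742
4. 27.988611, 41.845297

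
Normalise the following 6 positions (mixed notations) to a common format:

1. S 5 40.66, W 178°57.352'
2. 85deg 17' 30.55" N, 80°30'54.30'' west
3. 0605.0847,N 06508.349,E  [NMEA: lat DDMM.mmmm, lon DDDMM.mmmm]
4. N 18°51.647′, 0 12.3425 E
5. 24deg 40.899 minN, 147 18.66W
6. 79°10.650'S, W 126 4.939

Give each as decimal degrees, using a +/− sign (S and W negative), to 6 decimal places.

1. -5.677667, -178.955867
2. 85.291819, -80.515083
3. 6.084745, 65.139150
4. 18.860783, 0.205708
5. 24.681650, -147.311000
6. -79.177500, -126.082317

Point 1:
  Lat: 5 + 40.66/60 = 5.6776667
  S → negative
  Longitude: 178 + 57.352/60 = 178.9558667
  W ⇒ negate
Point 2:
  Lat: 85° + 17/60 + 30.55/3600 = 85 + 0.283333 + 0.008486 = 85.2918194
  N ⇒ keep positive
  Longitude: 80° + 30/60 + 54.3/3600 = 80 + 0.500000 + 0.015083 = 80.5150833
  W ⇒ negate
Point 3:
  φ: split at 2 digits → 06° and 5.0847′; 6 + 5.0847/60 = 6.0847450
  N ⇒ keep positive
  λ: split at 3 digits → 065° and 8.349′; 65 + 8.349/60 = 65.1391500
  E → positive
Point 4:
  φ: 51.647′ = 0.860783°; total 18.8607833
  N → positive
  Longitude: 0 + 12.3425/60 = 0.2057083
  E → positive
Point 5:
  Lat: 40.899′ = 0.681650°; total 24.6816500
  N ⇒ keep positive
  Longitude: 147 + 18.66/60 = 147.3110000
  W ⇒ negate
Point 6:
  Latitude: 79 + 10.65/60 = 79.1775000
  hemisphere S, so the sign is −
  Lon: 126 + 4.939/60 = 126.0823167
  W ⇒ negate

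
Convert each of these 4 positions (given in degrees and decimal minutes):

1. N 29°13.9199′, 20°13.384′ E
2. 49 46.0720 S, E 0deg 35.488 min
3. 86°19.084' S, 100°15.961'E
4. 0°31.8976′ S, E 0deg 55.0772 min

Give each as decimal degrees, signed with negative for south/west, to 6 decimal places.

1. 29.231998, 20.223067
2. -49.767867, 0.591467
3. -86.318067, 100.266017
4. -0.531627, 0.917953

Point 1:
  φ: 29 + 13.9199/60 = 29.2319983
  N → positive
  Lon: 13.384′ = 0.223067°; total 20.2230667
  E ⇒ keep positive
Point 2:
  Lat: 49 + 46.072/60 = 49.7678667
  hemisphere S, so the sign is −
  Longitude: 0 + 35.488/60 = 0.5914667
  E → positive
Point 3:
  Lat: 19.084′ = 0.318067°; total 86.3180667
  S ⇒ negate
  Lon: 100 + 15.961/60 = 100.2660167
  E → positive
Point 4:
  Latitude: 0 + 31.8976/60 = 0.5316267
  hemisphere S, so the sign is −
  Longitude: 0 + 55.0772/60 = 0.9179533
  E ⇒ keep positive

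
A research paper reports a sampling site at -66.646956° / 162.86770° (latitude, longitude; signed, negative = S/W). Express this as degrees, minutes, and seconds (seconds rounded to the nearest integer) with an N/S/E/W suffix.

66°38′49″ S, 162°52′4″ E

Latitude is negative → S; |value| = 66.646956
φ: 0.646956° → 38.81736′; 0.81736 × 60 = 49.04″
Lon: 0.867700° → 52.06200′; 0.06200 × 60 = 3.72″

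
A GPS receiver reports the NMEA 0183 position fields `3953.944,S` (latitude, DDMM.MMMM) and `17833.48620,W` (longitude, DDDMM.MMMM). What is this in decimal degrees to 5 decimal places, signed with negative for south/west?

Latitude: degrees = first 2 digits = 39, minutes = 53.944; 39 + 53.944/60 = 39.899067
S → negative
Lon: degrees = first 3 digits = 178, minutes = 33.4862; 178 + 33.4862/60 = 178.558103
hemisphere W, so the sign is −

-39.89907, -178.55810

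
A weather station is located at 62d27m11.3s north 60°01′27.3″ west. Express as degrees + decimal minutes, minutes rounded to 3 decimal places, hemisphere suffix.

62° 27.188′ N, 60° 1.455′ W

φ: 27 + 11.3/60 = 27.18833′
λ: 1 + 27.3/60 = 1.45500′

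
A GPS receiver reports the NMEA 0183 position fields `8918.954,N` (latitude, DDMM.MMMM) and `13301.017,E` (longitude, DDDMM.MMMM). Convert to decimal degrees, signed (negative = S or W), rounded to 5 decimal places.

Latitude: split at 2 digits → 89° and 18.954′; 89 + 18.954/60 = 89.315900
N → positive
Longitude: degrees = first 3 digits = 133, minutes = 1.017; 133 + 1.017/60 = 133.016950
E ⇒ keep positive

89.31590, 133.01695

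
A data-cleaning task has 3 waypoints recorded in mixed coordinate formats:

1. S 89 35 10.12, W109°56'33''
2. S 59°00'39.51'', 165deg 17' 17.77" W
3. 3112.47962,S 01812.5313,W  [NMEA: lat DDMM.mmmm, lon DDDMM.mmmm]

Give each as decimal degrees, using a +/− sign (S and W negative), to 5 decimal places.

1. -89.58614, -109.94250
2. -59.01098, -165.28827
3. -31.20799, -18.20886

Point 1:
  φ: 89 + 35/60 + 10.12/3600 = 89.586144
  S ⇒ negate
  Longitude: 56′ + 33″ = 56.55000′; 109 + 56.55000/60 = 109.942500
  hemisphere W, so the sign is −
Point 2:
  Lat: 0′ + 39.51″ = 0.65850′; 59 + 0.65850/60 = 59.010975
  S → negative
  Longitude: 17′ + 17.77″ = 17.29617′; 165 + 17.29617/60 = 165.288269
  hemisphere W, so the sign is −
Point 3:
  Latitude: split at 2 digits → 31° and 12.47962′; 31 + 12.47962/60 = 31.207994
  hemisphere S, so the sign is −
  Lon: split at 3 digits → 018° and 12.5313′; 18 + 12.5313/60 = 18.208855
  W ⇒ negate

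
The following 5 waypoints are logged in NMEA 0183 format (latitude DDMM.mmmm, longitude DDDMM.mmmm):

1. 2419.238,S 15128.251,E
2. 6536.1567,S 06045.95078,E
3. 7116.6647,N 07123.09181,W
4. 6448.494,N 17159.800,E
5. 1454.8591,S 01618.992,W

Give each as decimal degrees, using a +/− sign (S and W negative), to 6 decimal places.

Point 1:
  Latitude: degrees = first 2 digits = 24, minutes = 19.238; 24 + 19.238/60 = 24.3206333
  hemisphere S, so the sign is −
  Lon: degrees = first 3 digits = 151, minutes = 28.251; 151 + 28.251/60 = 151.4708500
  E ⇒ keep positive
Point 2:
  Latitude: split at 2 digits → 65° and 36.1567′; 65 + 36.1567/60 = 65.6026117
  S ⇒ negate
  λ: split at 3 digits → 060° and 45.95078′; 60 + 45.95078/60 = 60.7658463
  E → positive
Point 3:
  φ: degrees = first 2 digits = 71, minutes = 16.6647; 71 + 16.6647/60 = 71.2777450
  N → positive
  Lon: degrees = first 3 digits = 71, minutes = 23.09181; 71 + 23.09181/60 = 71.3848635
  hemisphere W, so the sign is −
Point 4:
  φ: split at 2 digits → 64° and 48.494′; 64 + 48.494/60 = 64.8082333
  N → positive
  Lon: split at 3 digits → 171° and 59.8′; 171 + 59.8/60 = 171.9966667
  E ⇒ keep positive
Point 5:
  Lat: split at 2 digits → 14° and 54.8591′; 14 + 54.8591/60 = 14.9143183
  hemisphere S, so the sign is −
  Longitude: degrees = first 3 digits = 16, minutes = 18.992; 16 + 18.992/60 = 16.3165333
  hemisphere W, so the sign is −

1. -24.320633, 151.470850
2. -65.602612, 60.765846
3. 71.277745, -71.384864
4. 64.808233, 171.996667
5. -14.914318, -16.316533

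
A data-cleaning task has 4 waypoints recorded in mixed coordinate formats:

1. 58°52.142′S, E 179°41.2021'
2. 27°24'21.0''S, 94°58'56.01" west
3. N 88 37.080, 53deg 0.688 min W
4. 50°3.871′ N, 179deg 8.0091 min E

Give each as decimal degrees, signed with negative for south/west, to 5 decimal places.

1. -58.86903, 179.68670
2. -27.40583, -94.98223
3. 88.61800, -53.01147
4. 50.06452, 179.13349

Point 1:
  Latitude: 58 + 52.142/60 = 58.869033
  S → negative
  Lon: 41.2021′ = 0.686702°; total 179.686702
  E → positive
Point 2:
  φ: 27° + 24/60 + 21/3600 = 27 + 0.400000 + 0.005833 = 27.405833
  S ⇒ negate
  Longitude: 94 + 58/60 + 56.01/3600 = 94.982225
  W → negative
Point 3:
  Lat: 37.08′ = 0.618000°; total 88.618000
  N ⇒ keep positive
  Lon: 53 + 0.688/60 = 53.011467
  hemisphere W, so the sign is −
Point 4:
  Lat: 50 + 3.871/60 = 50.064517
  N → positive
  λ: 8.0091′ = 0.133485°; total 179.133485
  E ⇒ keep positive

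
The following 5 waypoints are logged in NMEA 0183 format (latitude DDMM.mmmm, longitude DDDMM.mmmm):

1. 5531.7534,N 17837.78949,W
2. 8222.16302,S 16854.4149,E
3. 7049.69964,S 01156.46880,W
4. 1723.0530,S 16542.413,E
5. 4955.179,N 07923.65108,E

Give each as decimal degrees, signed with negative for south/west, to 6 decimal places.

Point 1:
  φ: degrees = first 2 digits = 55, minutes = 31.7534; 55 + 31.7534/60 = 55.5292233
  N → positive
  λ: split at 3 digits → 178° and 37.78949′; 178 + 37.78949/60 = 178.6298248
  hemisphere W, so the sign is −
Point 2:
  φ: degrees = first 2 digits = 82, minutes = 22.16302; 82 + 22.16302/60 = 82.3693837
  S ⇒ negate
  Longitude: split at 3 digits → 168° and 54.4149′; 168 + 54.4149/60 = 168.9069150
  E ⇒ keep positive
Point 3:
  Latitude: split at 2 digits → 70° and 49.69964′; 70 + 49.69964/60 = 70.8283273
  S → negative
  Longitude: degrees = first 3 digits = 11, minutes = 56.4688; 11 + 56.4688/60 = 11.9411467
  hemisphere W, so the sign is −
Point 4:
  Latitude: split at 2 digits → 17° and 23.053′; 17 + 23.053/60 = 17.3842167
  S ⇒ negate
  Longitude: split at 3 digits → 165° and 42.413′; 165 + 42.413/60 = 165.7068833
  E ⇒ keep positive
Point 5:
  Lat: split at 2 digits → 49° and 55.179′; 49 + 55.179/60 = 49.9196500
  N → positive
  Longitude: degrees = first 3 digits = 79, minutes = 23.65108; 79 + 23.65108/60 = 79.3941847
  E → positive

1. 55.529223, -178.629825
2. -82.369384, 168.906915
3. -70.828327, -11.941147
4. -17.384217, 165.706883
5. 49.919650, 79.394185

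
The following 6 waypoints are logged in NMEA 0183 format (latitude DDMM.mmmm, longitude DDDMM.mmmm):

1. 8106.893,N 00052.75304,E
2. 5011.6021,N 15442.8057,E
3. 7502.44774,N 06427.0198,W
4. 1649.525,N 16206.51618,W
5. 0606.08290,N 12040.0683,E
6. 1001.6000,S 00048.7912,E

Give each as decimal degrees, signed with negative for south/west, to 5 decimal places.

1. 81.11488, 0.87922
2. 50.19337, 154.71343
3. 75.04080, -64.45033
4. 16.82542, -162.10860
5. 6.10138, 120.66781
6. -10.02667, 0.81319

Point 1:
  Latitude: split at 2 digits → 81° and 6.893′; 81 + 6.893/60 = 81.114883
  N → positive
  Longitude: degrees = first 3 digits = 0, minutes = 52.75304; 0 + 52.75304/60 = 0.879217
  E → positive
Point 2:
  Latitude: degrees = first 2 digits = 50, minutes = 11.6021; 50 + 11.6021/60 = 50.193368
  N ⇒ keep positive
  Longitude: split at 3 digits → 154° and 42.8057′; 154 + 42.8057/60 = 154.713428
  E ⇒ keep positive
Point 3:
  φ: degrees = first 2 digits = 75, minutes = 2.44774; 75 + 2.44774/60 = 75.040796
  N → positive
  λ: degrees = first 3 digits = 64, minutes = 27.0198; 64 + 27.0198/60 = 64.450330
  hemisphere W, so the sign is −
Point 4:
  Latitude: degrees = first 2 digits = 16, minutes = 49.525; 16 + 49.525/60 = 16.825417
  N ⇒ keep positive
  Longitude: split at 3 digits → 162° and 6.51618′; 162 + 6.51618/60 = 162.108603
  W ⇒ negate
Point 5:
  Latitude: split at 2 digits → 06° and 6.0829′; 6 + 6.0829/60 = 6.101382
  N → positive
  Lon: split at 3 digits → 120° and 40.0683′; 120 + 40.0683/60 = 120.667805
  E → positive
Point 6:
  Lat: degrees = first 2 digits = 10, minutes = 1.6; 10 + 1.6/60 = 10.026667
  hemisphere S, so the sign is −
  λ: split at 3 digits → 000° and 48.7912′; 0 + 48.7912/60 = 0.813187
  E → positive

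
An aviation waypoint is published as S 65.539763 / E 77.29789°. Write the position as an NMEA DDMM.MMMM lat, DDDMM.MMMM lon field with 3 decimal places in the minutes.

6532.386,S / 07717.873,E

Lat: 65° + 0.539763 × 60 = 65° 32.38578′
Lon: fractional part 0.297890 → 17.87340 minutes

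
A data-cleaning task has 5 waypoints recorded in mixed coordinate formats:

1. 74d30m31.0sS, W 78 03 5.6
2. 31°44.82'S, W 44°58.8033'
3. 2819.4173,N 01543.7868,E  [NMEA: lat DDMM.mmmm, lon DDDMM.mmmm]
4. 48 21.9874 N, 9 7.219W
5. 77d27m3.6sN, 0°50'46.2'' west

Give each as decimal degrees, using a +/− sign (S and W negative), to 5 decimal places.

1. -74.50861, -78.05156
2. -31.74700, -44.98006
3. 28.32362, 15.72978
4. 48.36646, -9.12032
5. 77.45100, -0.84617

Point 1:
  φ: 74 + 30/60 + 31/3600 = 74.508611
  S → negative
  Longitude: 78 + 3/60 + 5.6/3600 = 78.051556
  hemisphere W, so the sign is −
Point 2:
  Latitude: 31 + 44.82/60 = 31.747000
  hemisphere S, so the sign is −
  Longitude: 58.8033′ = 0.980055°; total 44.980055
  hemisphere W, so the sign is −
Point 3:
  Latitude: degrees = first 2 digits = 28, minutes = 19.4173; 28 + 19.4173/60 = 28.323622
  N ⇒ keep positive
  λ: split at 3 digits → 015° and 43.7868′; 15 + 43.7868/60 = 15.729780
  E → positive
Point 4:
  Lat: 48 + 21.9874/60 = 48.366457
  N ⇒ keep positive
  Lon: 9 + 7.219/60 = 9.120317
  W ⇒ negate
Point 5:
  Lat: 77 + 27/60 + 3.6/3600 = 77.451000
  N ⇒ keep positive
  Lon: 0° + 50/60 + 46.2/3600 = 0 + 0.833333 + 0.012833 = 0.846167
  hemisphere W, so the sign is −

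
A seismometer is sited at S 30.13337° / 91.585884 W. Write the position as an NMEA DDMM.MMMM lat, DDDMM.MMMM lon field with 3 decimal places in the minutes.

3008.002,S / 09135.153,W

Latitude: 30° + 0.133370 × 60 = 30° 8.00220′
Longitude: minutes = (91.585884 − 91) × 60 = 35.15304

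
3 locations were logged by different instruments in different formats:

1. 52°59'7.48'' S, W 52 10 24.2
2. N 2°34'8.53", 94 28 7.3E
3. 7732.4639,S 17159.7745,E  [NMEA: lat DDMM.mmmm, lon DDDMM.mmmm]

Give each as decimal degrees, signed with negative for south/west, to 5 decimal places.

Point 1:
  Lat: 52 + 59/60 + 7.48/3600 = 52.985411
  hemisphere S, so the sign is −
  Lon: 52 + 10/60 + 24.2/3600 = 52.173389
  hemisphere W, so the sign is −
Point 2:
  φ: 2° + 34/60 + 8.53/3600 = 2 + 0.566667 + 0.002369 = 2.569036
  N → positive
  Lon: 28′ + 7.3″ = 28.12167′; 94 + 28.12167/60 = 94.468694
  E → positive
Point 3:
  Lat: degrees = first 2 digits = 77, minutes = 32.4639; 77 + 32.4639/60 = 77.541065
  S → negative
  Longitude: split at 3 digits → 171° and 59.7745′; 171 + 59.7745/60 = 171.996242
  E → positive

1. -52.98541, -52.17339
2. 2.56904, 94.46869
3. -77.54107, 171.99624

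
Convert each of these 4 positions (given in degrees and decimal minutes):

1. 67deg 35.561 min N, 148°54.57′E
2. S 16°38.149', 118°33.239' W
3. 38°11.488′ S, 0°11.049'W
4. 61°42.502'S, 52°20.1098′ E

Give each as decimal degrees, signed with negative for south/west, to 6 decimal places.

1. 67.592683, 148.909500
2. -16.635817, -118.553983
3. -38.191467, -0.184150
4. -61.708367, 52.335163

Point 1:
  Latitude: 67 + 35.561/60 = 67.5926833
  N ⇒ keep positive
  λ: 148 + 54.57/60 = 148.9095000
  E → positive
Point 2:
  Latitude: 16 + 38.149/60 = 16.6358167
  S → negative
  λ: 33.239′ = 0.553983°; total 118.5539833
  hemisphere W, so the sign is −
Point 3:
  φ: 38 + 11.488/60 = 38.1914667
  hemisphere S, so the sign is −
  λ: 11.049′ = 0.184150°; total 0.1841500
  W → negative
Point 4:
  Latitude: 61 + 42.502/60 = 61.7083667
  S → negative
  λ: 20.1098′ = 0.335163°; total 52.3351633
  E ⇒ keep positive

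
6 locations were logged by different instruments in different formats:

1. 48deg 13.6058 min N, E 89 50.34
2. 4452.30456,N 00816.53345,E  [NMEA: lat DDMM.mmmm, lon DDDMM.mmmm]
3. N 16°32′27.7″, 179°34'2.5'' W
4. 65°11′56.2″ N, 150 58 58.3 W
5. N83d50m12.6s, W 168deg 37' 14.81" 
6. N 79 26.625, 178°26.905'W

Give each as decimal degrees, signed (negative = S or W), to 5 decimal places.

1. 48.22676, 89.83900
2. 44.87174, 8.27556
3. 16.54103, -179.56736
4. 65.19894, -150.98286
5. 83.83683, -168.62078
6. 79.44375, -178.44842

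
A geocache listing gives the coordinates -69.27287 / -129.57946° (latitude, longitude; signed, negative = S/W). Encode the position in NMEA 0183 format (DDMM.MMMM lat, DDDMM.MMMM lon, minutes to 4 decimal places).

Latitude is negative → S; |value| = 69.272870
Lat: minutes = (69.272870 − 69) × 60 = 16.372200
Longitude is negative → W; |value| = 129.579460
λ: minutes = (129.579460 − 129) × 60 = 34.767600

6916.3722,S / 12934.7676,W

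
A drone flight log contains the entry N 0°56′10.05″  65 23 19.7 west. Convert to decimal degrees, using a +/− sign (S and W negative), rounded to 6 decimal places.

0.936125, -65.388806

φ: 56′ + 10.05″ = 56.16750′; 0 + 56.16750/60 = 0.9361250
N → positive
λ: 65 + 23/60 + 19.7/3600 = 65.3888056
W → negative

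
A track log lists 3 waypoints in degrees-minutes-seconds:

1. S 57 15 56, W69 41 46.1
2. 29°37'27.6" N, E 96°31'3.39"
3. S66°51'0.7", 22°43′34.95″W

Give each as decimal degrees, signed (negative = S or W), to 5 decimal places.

Point 1:
  φ: 57 + 15/60 + 56/3600 = 57.265556
  S ⇒ negate
  Longitude: 69 + 41/60 + 46.1/3600 = 69.696139
  W → negative
Point 2:
  φ: 29° + 37/60 + 27.6/3600 = 29 + 0.616667 + 0.007667 = 29.624333
  N ⇒ keep positive
  Lon: 96° + 31/60 + 3.39/3600 = 96 + 0.516667 + 0.000942 = 96.517608
  E → positive
Point 3:
  Lat: 66° + 51/60 + 0.7/3600 = 66 + 0.850000 + 0.000194 = 66.850194
  S → negative
  Lon: 22 + 43/60 + 34.95/3600 = 22.726375
  W → negative

1. -57.26556, -69.69614
2. 29.62433, 96.51761
3. -66.85019, -22.72638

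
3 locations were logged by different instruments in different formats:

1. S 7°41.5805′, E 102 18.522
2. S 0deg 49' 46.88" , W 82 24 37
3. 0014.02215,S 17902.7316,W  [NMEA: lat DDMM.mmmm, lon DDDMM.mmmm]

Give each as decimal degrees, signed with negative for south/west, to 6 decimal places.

Point 1:
  Lat: 41.5805′ = 0.693008°; total 7.6930083
  hemisphere S, so the sign is −
  Lon: 18.522′ = 0.308700°; total 102.3087000
  E → positive
Point 2:
  Latitude: 0° + 49/60 + 46.88/3600 = 0 + 0.816667 + 0.013022 = 0.8296889
  S ⇒ negate
  λ: 24′ + 37″ = 24.61667′; 82 + 24.61667/60 = 82.4102778
  hemisphere W, so the sign is −
Point 3:
  Latitude: split at 2 digits → 00° and 14.02215′; 0 + 14.02215/60 = 0.2337025
  S → negative
  Longitude: degrees = first 3 digits = 179, minutes = 2.7316; 179 + 2.7316/60 = 179.0455267
  W → negative

1. -7.693008, 102.308700
2. -0.829689, -82.410278
3. -0.233703, -179.045527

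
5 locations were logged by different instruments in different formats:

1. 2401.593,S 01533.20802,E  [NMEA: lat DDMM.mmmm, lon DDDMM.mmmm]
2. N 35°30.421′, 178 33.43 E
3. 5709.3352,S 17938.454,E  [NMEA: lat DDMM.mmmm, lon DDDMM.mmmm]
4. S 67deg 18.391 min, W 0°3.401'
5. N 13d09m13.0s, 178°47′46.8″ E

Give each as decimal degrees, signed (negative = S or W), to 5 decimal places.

1. -24.02655, 15.55347
2. 35.50702, 178.55717
3. -57.15559, 179.64090
4. -67.30652, -0.05668
5. 13.15361, 178.79633

Point 1:
  Latitude: degrees = first 2 digits = 24, minutes = 1.593; 24 + 1.593/60 = 24.026550
  hemisphere S, so the sign is −
  λ: split at 3 digits → 015° and 33.20802′; 15 + 33.20802/60 = 15.553467
  E → positive
Point 2:
  Lat: 35 + 30.421/60 = 35.507017
  N ⇒ keep positive
  Longitude: 33.43′ = 0.557167°; total 178.557167
  E ⇒ keep positive
Point 3:
  Latitude: degrees = first 2 digits = 57, minutes = 9.3352; 57 + 9.3352/60 = 57.155587
  S ⇒ negate
  λ: degrees = first 3 digits = 179, minutes = 38.454; 179 + 38.454/60 = 179.640900
  E ⇒ keep positive
Point 4:
  φ: 18.391′ = 0.306517°; total 67.306517
  hemisphere S, so the sign is −
  λ: 3.401′ = 0.056683°; total 0.056683
  W ⇒ negate
Point 5:
  φ: 13 + 9/60 + 13/3600 = 13.153611
  N ⇒ keep positive
  Longitude: 178 + 47/60 + 46.8/3600 = 178.796333
  E ⇒ keep positive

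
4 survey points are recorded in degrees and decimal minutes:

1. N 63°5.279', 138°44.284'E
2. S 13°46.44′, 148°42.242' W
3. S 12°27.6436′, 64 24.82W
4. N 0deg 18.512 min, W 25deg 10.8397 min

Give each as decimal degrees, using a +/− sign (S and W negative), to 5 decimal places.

1. 63.08798, 138.73807
2. -13.77400, -148.70403
3. -12.46073, -64.41367
4. 0.30853, -25.18066

Point 1:
  Lat: 63 + 5.279/60 = 63.087983
  N ⇒ keep positive
  λ: 138 + 44.284/60 = 138.738067
  E → positive
Point 2:
  Lat: 13 + 46.44/60 = 13.774000
  S ⇒ negate
  λ: 148 + 42.242/60 = 148.704033
  W ⇒ negate
Point 3:
  Latitude: 27.6436′ = 0.460727°; total 12.460727
  S ⇒ negate
  Longitude: 64 + 24.82/60 = 64.413667
  W → negative
Point 4:
  Lat: 0 + 18.512/60 = 0.308533
  N ⇒ keep positive
  Lon: 10.8397′ = 0.180662°; total 25.180662
  W ⇒ negate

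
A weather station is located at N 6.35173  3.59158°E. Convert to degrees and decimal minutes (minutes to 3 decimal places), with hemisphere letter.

6° 21.104′ N, 3° 35.495′ E

φ: 6° + 0.351730 × 60 = 6° 21.10380′
Lon: minutes = (3.591580 − 3) × 60 = 35.49480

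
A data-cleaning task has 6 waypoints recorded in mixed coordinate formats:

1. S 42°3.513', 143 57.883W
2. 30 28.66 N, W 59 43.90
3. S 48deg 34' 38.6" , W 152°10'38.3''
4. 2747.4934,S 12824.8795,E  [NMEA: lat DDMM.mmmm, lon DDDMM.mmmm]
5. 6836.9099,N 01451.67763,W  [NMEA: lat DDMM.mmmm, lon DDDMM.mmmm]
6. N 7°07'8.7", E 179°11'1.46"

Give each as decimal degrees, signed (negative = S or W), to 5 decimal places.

1. -42.05855, -143.96472
2. 30.47767, -59.73167
3. -48.57739, -152.17731
4. -27.79156, 128.41466
5. 68.61517, -14.86129
6. 7.11908, 179.18374

Point 1:
  φ: 3.513′ = 0.058550°; total 42.058550
  S ⇒ negate
  Lon: 143 + 57.883/60 = 143.964717
  W ⇒ negate
Point 2:
  Latitude: 30 + 28.66/60 = 30.477667
  N → positive
  Lon: 59 + 43.9/60 = 59.731667
  W → negative
Point 3:
  Lat: 34′ + 38.6″ = 34.64333′; 48 + 34.64333/60 = 48.577389
  S → negative
  Lon: 10′ + 38.3″ = 10.63833′; 152 + 10.63833/60 = 152.177306
  hemisphere W, so the sign is −
Point 4:
  Latitude: degrees = first 2 digits = 27, minutes = 47.4934; 27 + 47.4934/60 = 27.791557
  hemisphere S, so the sign is −
  Lon: split at 3 digits → 128° and 24.8795′; 128 + 24.8795/60 = 128.414658
  E → positive
Point 5:
  φ: degrees = first 2 digits = 68, minutes = 36.9099; 68 + 36.9099/60 = 68.615165
  N → positive
  λ: degrees = first 3 digits = 14, minutes = 51.67763; 14 + 51.67763/60 = 14.861294
  hemisphere W, so the sign is −
Point 6:
  Latitude: 7 + 7/60 + 8.7/3600 = 7.119083
  N → positive
  λ: 179 + 11/60 + 1.46/3600 = 179.183739
  E ⇒ keep positive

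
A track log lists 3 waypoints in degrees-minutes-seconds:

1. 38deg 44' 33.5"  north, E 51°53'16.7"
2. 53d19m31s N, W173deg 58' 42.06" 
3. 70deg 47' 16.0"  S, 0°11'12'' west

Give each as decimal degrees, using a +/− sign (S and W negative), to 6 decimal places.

Point 1:
  φ: 38° + 44/60 + 33.5/3600 = 38 + 0.733333 + 0.009306 = 38.7426389
  N ⇒ keep positive
  λ: 51 + 53/60 + 16.7/3600 = 51.8879722
  E → positive
Point 2:
  Lat: 53° + 19/60 + 31/3600 = 53 + 0.316667 + 0.008611 = 53.3252778
  N → positive
  λ: 58′ + 42.06″ = 58.70100′; 173 + 58.70100/60 = 173.9783500
  hemisphere W, so the sign is −
Point 3:
  φ: 47′ + 16″ = 47.26667′; 70 + 47.26667/60 = 70.7877778
  S ⇒ negate
  Lon: 0° + 11/60 + 12/3600 = 0 + 0.183333 + 0.003333 = 0.1866667
  W → negative

1. 38.742639, 51.887972
2. 53.325278, -173.978350
3. -70.787778, -0.186667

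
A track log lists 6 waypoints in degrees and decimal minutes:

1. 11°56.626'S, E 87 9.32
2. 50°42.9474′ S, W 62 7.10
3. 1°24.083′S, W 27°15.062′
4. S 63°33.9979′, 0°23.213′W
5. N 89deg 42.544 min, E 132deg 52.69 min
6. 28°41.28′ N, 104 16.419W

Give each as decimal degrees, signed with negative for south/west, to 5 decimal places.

1. -11.94377, 87.15533
2. -50.71579, -62.11833
3. -1.40138, -27.25103
4. -63.56663, -0.38688
5. 89.70907, 132.87817
6. 28.68800, -104.27365

Point 1:
  φ: 11 + 56.626/60 = 11.943767
  S → negative
  λ: 87 + 9.32/60 = 87.155333
  E → positive
Point 2:
  Lat: 42.9474′ = 0.715790°; total 50.715790
  S → negative
  Lon: 7.1′ = 0.118333°; total 62.118333
  hemisphere W, so the sign is −
Point 3:
  Latitude: 24.083′ = 0.401383°; total 1.401383
  S → negative
  λ: 27 + 15.062/60 = 27.251033
  W ⇒ negate
Point 4:
  Latitude: 63 + 33.9979/60 = 63.566632
  hemisphere S, so the sign is −
  Longitude: 0 + 23.213/60 = 0.386883
  W → negative
Point 5:
  Lat: 89 + 42.544/60 = 89.709067
  N ⇒ keep positive
  Longitude: 52.69′ = 0.878167°; total 132.878167
  E ⇒ keep positive
Point 6:
  φ: 41.28′ = 0.688000°; total 28.688000
  N → positive
  Lon: 16.419′ = 0.273650°; total 104.273650
  W ⇒ negate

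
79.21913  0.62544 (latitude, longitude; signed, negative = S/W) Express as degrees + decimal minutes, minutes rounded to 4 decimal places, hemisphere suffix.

Latitude: fractional part 0.219130 → 13.147800 minutes
Longitude: fractional part 0.625440 → 37.526400 minutes

79° 13.1478′ N, 0° 37.5264′ E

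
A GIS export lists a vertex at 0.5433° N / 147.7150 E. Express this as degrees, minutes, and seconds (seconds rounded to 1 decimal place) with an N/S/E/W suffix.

0°32′35.9″ N, 147°42′54.0″ E

φ: 0.543300 × 60 = 32.59800′ → 32′, remainder × 60 = 35.880″
λ: whole degrees 147; 42.90000′ → 42′ and 54.000″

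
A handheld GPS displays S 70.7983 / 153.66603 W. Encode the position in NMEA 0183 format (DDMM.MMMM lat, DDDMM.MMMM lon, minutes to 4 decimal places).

7047.8980,S / 15339.9618,W

Latitude: minutes = (70.798300 − 70) × 60 = 47.898000
Lon: minutes = (153.666030 − 153) × 60 = 39.961800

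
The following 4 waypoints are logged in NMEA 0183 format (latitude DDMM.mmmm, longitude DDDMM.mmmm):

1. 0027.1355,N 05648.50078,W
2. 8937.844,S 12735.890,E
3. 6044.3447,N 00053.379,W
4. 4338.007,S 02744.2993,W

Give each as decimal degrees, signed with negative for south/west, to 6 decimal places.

Point 1:
  Latitude: degrees = first 2 digits = 0, minutes = 27.1355; 0 + 27.1355/60 = 0.4522583
  N → positive
  Longitude: split at 3 digits → 056° and 48.50078′; 56 + 48.50078/60 = 56.8083463
  W → negative
Point 2:
  Latitude: degrees = first 2 digits = 89, minutes = 37.844; 89 + 37.844/60 = 89.6307333
  hemisphere S, so the sign is −
  Lon: split at 3 digits → 127° and 35.89′; 127 + 35.89/60 = 127.5981667
  E ⇒ keep positive
Point 3:
  Latitude: degrees = first 2 digits = 60, minutes = 44.3447; 60 + 44.3447/60 = 60.7390783
  N → positive
  λ: degrees = first 3 digits = 0, minutes = 53.379; 0 + 53.379/60 = 0.8896500
  hemisphere W, so the sign is −
Point 4:
  φ: degrees = first 2 digits = 43, minutes = 38.007; 43 + 38.007/60 = 43.6334500
  hemisphere S, so the sign is −
  Lon: degrees = first 3 digits = 27, minutes = 44.2993; 27 + 44.2993/60 = 27.7383217
  W → negative

1. 0.452258, -56.808346
2. -89.630733, 127.598167
3. 60.739078, -0.889650
4. -43.633450, -27.738322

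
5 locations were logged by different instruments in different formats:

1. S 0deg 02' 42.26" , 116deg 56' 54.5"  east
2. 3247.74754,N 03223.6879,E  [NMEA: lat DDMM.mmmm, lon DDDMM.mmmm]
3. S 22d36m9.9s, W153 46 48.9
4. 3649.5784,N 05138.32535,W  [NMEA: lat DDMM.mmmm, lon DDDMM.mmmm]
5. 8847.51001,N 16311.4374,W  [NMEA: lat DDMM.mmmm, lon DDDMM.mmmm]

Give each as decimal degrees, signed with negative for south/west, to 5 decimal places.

1. -0.04507, 116.94847
2. 32.79579, 32.39480
3. -22.60275, -153.78025
4. 36.82631, -51.63876
5. 88.79183, -163.19062

Point 1:
  Latitude: 0 + 2/60 + 42.26/3600 = 0.045072
  hemisphere S, so the sign is −
  λ: 116 + 56/60 + 54.5/3600 = 116.948472
  E → positive
Point 2:
  Lat: split at 2 digits → 32° and 47.74754′; 32 + 47.74754/60 = 32.795792
  N ⇒ keep positive
  Lon: degrees = first 3 digits = 32, minutes = 23.6879; 32 + 23.6879/60 = 32.394798
  E ⇒ keep positive
Point 3:
  Latitude: 22 + 36/60 + 9.9/3600 = 22.602750
  hemisphere S, so the sign is −
  Longitude: 153 + 46/60 + 48.9/3600 = 153.780250
  W ⇒ negate
Point 4:
  Lat: split at 2 digits → 36° and 49.5784′; 36 + 49.5784/60 = 36.826307
  N → positive
  Longitude: degrees = first 3 digits = 51, minutes = 38.32535; 51 + 38.32535/60 = 51.638756
  W ⇒ negate
Point 5:
  Lat: split at 2 digits → 88° and 47.51001′; 88 + 47.51001/60 = 88.791834
  N ⇒ keep positive
  Lon: degrees = first 3 digits = 163, minutes = 11.4374; 163 + 11.4374/60 = 163.190623
  W ⇒ negate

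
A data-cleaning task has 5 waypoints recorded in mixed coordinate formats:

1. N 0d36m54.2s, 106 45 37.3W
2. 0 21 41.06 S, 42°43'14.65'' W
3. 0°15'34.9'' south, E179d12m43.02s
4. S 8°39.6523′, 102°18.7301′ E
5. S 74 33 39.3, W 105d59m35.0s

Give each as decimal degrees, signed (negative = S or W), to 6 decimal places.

1. 0.615056, -106.760361
2. -0.361406, -42.720736
3. -0.259694, 179.211950
4. -8.660872, 102.312168
5. -74.560917, -105.993056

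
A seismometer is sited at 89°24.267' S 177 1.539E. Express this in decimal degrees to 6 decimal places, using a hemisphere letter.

89.404450° S, 177.025650° E

Latitude: 89 + 24.267/60 = 89.4044500
Longitude: 1.539′ = 0.025650°; total 177.0256500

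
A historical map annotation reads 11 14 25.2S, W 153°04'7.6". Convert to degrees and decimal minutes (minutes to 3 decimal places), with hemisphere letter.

Latitude: 14 + 25.2/60 = 14.42000′
Longitude: seconds/60 = 0.12667; minutes = 4 + 0.12667 = 4.12667

11° 14.420′ S, 153° 4.127′ W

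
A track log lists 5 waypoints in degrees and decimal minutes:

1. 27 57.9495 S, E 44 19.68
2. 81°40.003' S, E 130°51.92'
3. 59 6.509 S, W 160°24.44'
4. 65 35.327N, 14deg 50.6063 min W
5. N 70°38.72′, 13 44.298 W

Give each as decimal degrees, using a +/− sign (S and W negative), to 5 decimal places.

Point 1:
  φ: 27 + 57.9495/60 = 27.965825
  S ⇒ negate
  Longitude: 44 + 19.68/60 = 44.328000
  E → positive
Point 2:
  φ: 81 + 40.003/60 = 81.666717
  hemisphere S, so the sign is −
  Lon: 130 + 51.92/60 = 130.865333
  E ⇒ keep positive
Point 3:
  Latitude: 6.509′ = 0.108483°; total 59.108483
  hemisphere S, so the sign is −
  Longitude: 24.44′ = 0.407333°; total 160.407333
  W → negative
Point 4:
  Lat: 35.327′ = 0.588783°; total 65.588783
  N → positive
  Longitude: 50.6063′ = 0.843438°; total 14.843438
  hemisphere W, so the sign is −
Point 5:
  Lat: 38.72′ = 0.645333°; total 70.645333
  N → positive
  Longitude: 13 + 44.298/60 = 13.738300
  W → negative

1. -27.96583, 44.32800
2. -81.66672, 130.86533
3. -59.10848, -160.40733
4. 65.58878, -14.84344
5. 70.64533, -13.73830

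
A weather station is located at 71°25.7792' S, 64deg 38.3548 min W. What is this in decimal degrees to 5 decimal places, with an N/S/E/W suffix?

71.42965° S, 64.63925° W

Latitude: 71 + 25.7792/60 = 71.429653
λ: 64 + 38.3548/60 = 64.639247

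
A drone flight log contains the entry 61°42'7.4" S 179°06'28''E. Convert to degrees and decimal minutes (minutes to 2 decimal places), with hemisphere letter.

φ: 42 + 7.4/60 = 42.1233′
λ: 6 + 28/60 = 6.4667′

61° 42.12′ S, 179° 6.47′ E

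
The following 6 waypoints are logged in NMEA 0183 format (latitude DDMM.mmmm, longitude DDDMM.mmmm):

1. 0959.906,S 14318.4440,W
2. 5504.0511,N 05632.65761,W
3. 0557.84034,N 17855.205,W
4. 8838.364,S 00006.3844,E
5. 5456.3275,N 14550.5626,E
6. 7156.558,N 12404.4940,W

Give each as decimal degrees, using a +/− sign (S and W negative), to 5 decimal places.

Point 1:
  φ: split at 2 digits → 09° and 59.906′; 9 + 59.906/60 = 9.998433
  hemisphere S, so the sign is −
  Longitude: split at 3 digits → 143° and 18.444′; 143 + 18.444/60 = 143.307400
  W → negative
Point 2:
  Latitude: split at 2 digits → 55° and 4.0511′; 55 + 4.0511/60 = 55.067518
  N ⇒ keep positive
  λ: degrees = first 3 digits = 56, minutes = 32.65761; 56 + 32.65761/60 = 56.544294
  W ⇒ negate
Point 3:
  Lat: degrees = first 2 digits = 5, minutes = 57.84034; 5 + 57.84034/60 = 5.964006
  N ⇒ keep positive
  Longitude: degrees = first 3 digits = 178, minutes = 55.205; 178 + 55.205/60 = 178.920083
  W → negative
Point 4:
  φ: degrees = first 2 digits = 88, minutes = 38.364; 88 + 38.364/60 = 88.639400
  hemisphere S, so the sign is −
  λ: degrees = first 3 digits = 0, minutes = 6.3844; 0 + 6.3844/60 = 0.106407
  E ⇒ keep positive
Point 5:
  Latitude: split at 2 digits → 54° and 56.3275′; 54 + 56.3275/60 = 54.938792
  N → positive
  λ: split at 3 digits → 145° and 50.5626′; 145 + 50.5626/60 = 145.842710
  E ⇒ keep positive
Point 6:
  φ: split at 2 digits → 71° and 56.558′; 71 + 56.558/60 = 71.942633
  N → positive
  Longitude: split at 3 digits → 124° and 4.494′; 124 + 4.494/60 = 124.074900
  hemisphere W, so the sign is −

1. -9.99843, -143.30740
2. 55.06752, -56.54429
3. 5.96401, -178.92008
4. -88.63940, 0.10641
5. 54.93879, 145.84271
6. 71.94263, -124.07490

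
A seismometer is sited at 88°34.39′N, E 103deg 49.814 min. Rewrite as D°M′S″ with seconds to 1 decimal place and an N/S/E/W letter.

88°34′23.4″ N, 103°49′48.8″ E

Lat: 34.39000′ → 34′ and 0.39000 × 60 = 23.400″
λ: 49.81400′ → 49′ and 0.81400 × 60 = 48.840″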